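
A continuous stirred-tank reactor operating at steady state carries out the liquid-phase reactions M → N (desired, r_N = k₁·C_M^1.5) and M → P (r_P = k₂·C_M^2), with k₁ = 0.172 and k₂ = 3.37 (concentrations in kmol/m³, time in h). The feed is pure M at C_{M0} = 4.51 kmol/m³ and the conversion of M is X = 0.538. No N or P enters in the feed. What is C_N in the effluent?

Exit C_M = C_{M0}(1−X) = 4.51×0.462 = 2.084 kmol/m³.
Rates in a CSTR are evaluated at the outlet concentration: r_N = 0.172×2.084^1.5 = 0.5173, r_P = 3.37×2.084^2 = 14.63.
Fraction of consumed M going to N: r_N/(r_N+r_P) = 0.03415.
C_N = 0.03415·C_{M0}·X = 0.03415×4.51×0.538 = 0.0829 kmol/m³.

0.0829 kmol/m³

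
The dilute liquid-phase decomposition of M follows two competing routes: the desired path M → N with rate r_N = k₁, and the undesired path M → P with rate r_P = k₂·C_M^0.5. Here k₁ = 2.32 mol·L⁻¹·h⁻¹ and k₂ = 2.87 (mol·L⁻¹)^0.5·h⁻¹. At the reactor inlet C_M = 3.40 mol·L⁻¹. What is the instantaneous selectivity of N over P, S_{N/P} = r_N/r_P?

S_{N/P} = r_N/r_P = (k₁)/(k₂·C_M^0.5) = (k₁/k₂)·C_M^-0.5.
= (2.32) / (2.87×3.400^0.5) = 2.320/5.292 = 0.438.
The undesired path is higher order in M, so low C_M (CSTR or dilute feed) favours N.

0.438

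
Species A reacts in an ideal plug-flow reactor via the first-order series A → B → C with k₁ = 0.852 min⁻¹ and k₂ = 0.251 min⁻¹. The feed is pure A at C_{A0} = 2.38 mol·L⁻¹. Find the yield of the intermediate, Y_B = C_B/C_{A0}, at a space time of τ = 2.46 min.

0.590

Solving the coupled first-order balances gives C_B(τ) = [k₁/(k₂−k₁)]·C_{A0}·(e^(−k₁τ) − e^(−k₂τ)).
e^(−k₁τ) = e^(−0.852×2.46) = e^(−2.096) = 0.1230; e^(−k₂τ) = e^(−0.6175) = 0.5393.
C_B = 0.852×2.38/(0.251−0.852) × (0.1230−0.5393) = (-3.374)×(-0.4164) = 1.405 mol·L⁻¹.
Y_B = C_B/C_{A0} = 1.405/2.38 = 0.590.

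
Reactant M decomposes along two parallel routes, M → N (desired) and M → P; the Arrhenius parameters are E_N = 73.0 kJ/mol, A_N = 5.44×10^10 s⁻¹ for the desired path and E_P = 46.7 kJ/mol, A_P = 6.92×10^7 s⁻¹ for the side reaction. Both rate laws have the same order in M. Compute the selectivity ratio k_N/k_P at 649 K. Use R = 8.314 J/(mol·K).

6.01

With equal orders, S_{N/P} = k_N/k_P = (A_N/A_P)·exp[(E_P−E_N)/(RT)].
(E_P−E_N)/(RT) = (46.7−73.0)×10³/(8.314×649) = -26300/5396 = -4.874.
k_N/k_P = (5.44×10^10/6.92×10^7)·exp(-4.874) = 786.1 × 0.007641 = 6.01.
Since E_N > E_P, raising the temperature improves selectivity toward N.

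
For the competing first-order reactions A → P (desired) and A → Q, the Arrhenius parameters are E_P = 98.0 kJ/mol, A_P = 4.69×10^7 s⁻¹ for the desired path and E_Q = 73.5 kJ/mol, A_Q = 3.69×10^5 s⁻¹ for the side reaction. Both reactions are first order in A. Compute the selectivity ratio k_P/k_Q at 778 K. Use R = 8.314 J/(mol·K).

2.88

Since both paths have the same order in A, the concentration cancels and S_{P/Q} = k_P/k_Q = (A_P/A_Q)·exp[(E_Q−E_P)/(RT)].
(E_Q−E_P)/(RT) = (73.5−98.0)×10³/(8.314×778) = -24500/6468 = -3.788.
k_P/k_Q = (4.69×10^7/3.69×10^5)·exp(-3.788) = 127.1 × 0.02265 = 2.88.
Since E_P > E_Q, raising the temperature improves selectivity toward P.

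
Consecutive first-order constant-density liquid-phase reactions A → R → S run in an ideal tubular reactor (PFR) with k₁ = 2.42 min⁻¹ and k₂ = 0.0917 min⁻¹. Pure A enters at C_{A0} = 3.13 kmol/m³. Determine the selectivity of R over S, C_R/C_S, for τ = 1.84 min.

7.07

The intermediate concentration in a first-order A→B→C sequence is C_R = k₁C_{A0}(e^(−k₁τ) − e^(−k₂τ))/(k₂−k₁).
e^(−k₁τ) = e^(−2.42×1.84) = e^(−4.453) = 0.01165; e^(−k₂τ) = e^(−0.1687) = 0.8447.
C_R = 2.42×3.13/(0.0917−2.42) × (0.01165−0.8447) = (-3.253)×(-0.8331) = 2.710 kmol/m³.
C_A = C_{A0}e^(−k₁τ) = 0.03645 kmol/m³, so C_S = C_{A0}−C_A−C_R = 0.3833 kmol/m³; C_R/C_S = 7.07.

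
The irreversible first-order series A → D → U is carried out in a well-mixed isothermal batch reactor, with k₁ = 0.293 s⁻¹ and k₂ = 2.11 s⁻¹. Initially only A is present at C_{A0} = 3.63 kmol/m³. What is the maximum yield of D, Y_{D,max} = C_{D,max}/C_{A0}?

0.101

Evaluating C_D at t_opt = ln(k₂/k₁)/(k₂−k₁) gives C_{D,max}/C_{A0} = (k₁/k₂)^[k₂/(k₂−k₁)].
= (0.293/2.11)^(2.11/(2.11−0.293)) = (0.1389)^(1.161) = 0.1010.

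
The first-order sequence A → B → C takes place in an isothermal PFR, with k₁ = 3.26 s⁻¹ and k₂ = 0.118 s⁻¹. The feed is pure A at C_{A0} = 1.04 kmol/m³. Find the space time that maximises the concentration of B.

For first-order series the maximum of C_B occurs at τ_opt = ln(k₂/k₁)/(k₂−k₁).
= ln(0.118/3.26)/(0.118−3.26) = ln(0.03620)/-3.142 = -3.319/-3.142 = 1.06 s.

1.06 s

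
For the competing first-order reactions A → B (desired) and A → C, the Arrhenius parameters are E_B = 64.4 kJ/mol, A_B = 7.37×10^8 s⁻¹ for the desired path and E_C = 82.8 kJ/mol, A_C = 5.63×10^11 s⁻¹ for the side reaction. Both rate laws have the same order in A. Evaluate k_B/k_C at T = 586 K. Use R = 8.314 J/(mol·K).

0.0572

k_B/k_C = (A_B/A_C)·exp[−(E_B−E_C)/(RT)] = (A_B/A_C)·exp[(E_C−E_B)/(RT)].
(E_C−E_B)/(RT) = (82.8−64.4)×10³/(8.314×586) = 18400/4872 = 3.777.
k_B/k_C = (7.37×10^8/5.63×10^11)·exp(3.777) = 0.001309 × 43.67 = 0.0572.
Since E_B < E_C, lowering the temperature improves selectivity toward B.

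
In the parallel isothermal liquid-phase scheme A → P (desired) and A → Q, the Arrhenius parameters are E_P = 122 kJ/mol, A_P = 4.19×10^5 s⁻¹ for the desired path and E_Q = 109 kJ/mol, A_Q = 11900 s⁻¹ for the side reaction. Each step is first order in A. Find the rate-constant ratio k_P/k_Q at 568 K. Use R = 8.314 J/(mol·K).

2.24

k_P/k_Q = (A_P/A_Q)·exp[−(E_P−E_Q)/(RT)] = (A_P/A_Q)·exp[(E_Q−E_P)/(RT)].
(E_Q−E_P)/(RT) = (109−122)×10³/(8.314×568) = -13000/4722 = -2.753.
k_P/k_Q = (4.19×10^5/11900)·exp(-2.753) = 35.21 × 0.06374 = 2.24.
Since E_P > E_Q, raising the temperature improves selectivity toward P.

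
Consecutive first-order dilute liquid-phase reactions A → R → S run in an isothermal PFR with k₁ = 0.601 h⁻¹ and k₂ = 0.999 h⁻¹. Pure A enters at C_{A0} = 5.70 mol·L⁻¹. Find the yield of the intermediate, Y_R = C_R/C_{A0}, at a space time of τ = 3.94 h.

Solving the coupled first-order balances gives C_R(τ) = [k₁/(k₂−k₁)]·C_{A0}·(e^(−k₁τ) − e^(−k₂τ)).
e^(−k₁τ) = e^(−0.601×3.94) = e^(−2.368) = 0.09367; e^(−k₂τ) = e^(−3.936) = 0.01952.
C_R = 0.601×5.70/(0.999−0.601) × (0.09367−0.01952) = 8.607×0.07415 = 0.6382 mol·L⁻¹.
Y_R = C_R/C_{A0} = 0.6382/5.70 = 0.112.

0.112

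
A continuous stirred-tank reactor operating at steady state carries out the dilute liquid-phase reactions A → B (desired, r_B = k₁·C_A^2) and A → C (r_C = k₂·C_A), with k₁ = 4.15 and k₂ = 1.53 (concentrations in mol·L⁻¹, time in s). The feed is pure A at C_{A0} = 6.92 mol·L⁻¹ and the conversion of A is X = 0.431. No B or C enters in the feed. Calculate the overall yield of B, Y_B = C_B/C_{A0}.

Exit C_A = C_{A0}(1−X) = 6.92×0.569 = 3.937 mol·L⁻¹.
In a CSTR the entire volume is at exit conditions, so r_B = 4.15×3.937^2 = 64.34 and r_C = 1.53×3.937 = 6.024.
Fraction of consumed A going to B: r_B/(r_B+r_C) = 0.9144.
C_B = 0.9144·C_{A0}·X = 0.9144×6.92×0.431 = 2.73 mol·L⁻¹; Y_B = C_B/C_{A0} = 0.394.

0.394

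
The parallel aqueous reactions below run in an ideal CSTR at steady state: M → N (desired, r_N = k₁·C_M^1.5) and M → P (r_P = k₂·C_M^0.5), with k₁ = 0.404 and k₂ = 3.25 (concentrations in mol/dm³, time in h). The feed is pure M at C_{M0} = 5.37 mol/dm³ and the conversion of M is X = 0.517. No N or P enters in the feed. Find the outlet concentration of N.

Exit C_M = C_{M0}(1−X) = 5.37×0.483 = 2.594 mol/dm³.
Rates in a CSTR are evaluated at the outlet concentration: r_N = 0.404×2.594^1.5 = 1.688, r_P = 3.25×2.594^0.5 = 5.234.
Fraction of consumed M going to N: r_N/(r_N+r_P) = 0.2438.
C_N = 0.2438·C_{M0}·X = 0.2438×5.37×0.517 = 0.677 mol/dm³.

0.677 mol/dm³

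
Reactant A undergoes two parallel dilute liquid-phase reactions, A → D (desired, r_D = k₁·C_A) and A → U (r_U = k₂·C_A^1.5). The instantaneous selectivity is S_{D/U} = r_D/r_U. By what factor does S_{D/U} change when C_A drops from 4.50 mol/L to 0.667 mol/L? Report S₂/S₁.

S_{D/U} = (k₁/k₂)·C_A^-0.5, so S₂/S₁ = (C_{A,2}/C_{A,1})^-0.5.
= (0.667/4.50)^(-0.5) = (0.1482)^(-0.5) = 2.60.
Selectivity toward D rises as C_A falls — low-concentration operation is favoured.

2.60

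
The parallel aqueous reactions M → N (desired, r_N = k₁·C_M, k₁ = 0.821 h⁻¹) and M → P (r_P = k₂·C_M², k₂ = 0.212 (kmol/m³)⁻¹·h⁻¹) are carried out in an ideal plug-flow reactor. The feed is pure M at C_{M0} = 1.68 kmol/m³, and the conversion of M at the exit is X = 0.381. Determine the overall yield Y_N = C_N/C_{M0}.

C_M = C_{M0}(1−X) = 1.040 kmol/m³.
Along a PFR/batch, dC_N/dC_M = −r_N/(r_N+r_P) = −k₁/(k₁+k₂·C_M).
Integrating from C_{M0} to C_M: C_N = (0.821/0.212)·ln[(0.821+0.212·1.68)/(0.821+0.212·1.04)] = 3.873·ln(1.177/1.041) = 0.4743 kmol/m³.
Y_N = C_N/C_{M0} = 0.4743/1.68 = 0.282.

0.282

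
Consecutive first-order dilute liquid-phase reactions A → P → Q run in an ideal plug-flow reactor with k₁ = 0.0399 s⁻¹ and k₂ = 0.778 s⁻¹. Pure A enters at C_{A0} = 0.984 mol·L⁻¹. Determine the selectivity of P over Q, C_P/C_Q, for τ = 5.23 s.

0.295

Solving the coupled first-order balances gives C_P(τ) = [k₁/(k₂−k₁)]·C_{A0}·(e^(−k₁τ) − e^(−k₂τ)).
e^(−k₁τ) = e^(−0.0399×5.23) = e^(−0.2087) = 0.8117; e^(−k₂τ) = e^(−4.069) = 0.01710.
C_P = 0.0399×0.984/(0.778−0.0399) × (0.8117−0.01710) = 0.05319×0.7946 = 0.04226 mol·L⁻¹.
C_A = C_{A0}e^(−k₁τ) = 0.7987 mol·L⁻¹, so C_Q = C_{A0}−C_A−C_P = 0.1431 mol·L⁻¹; C_P/C_Q = 0.295.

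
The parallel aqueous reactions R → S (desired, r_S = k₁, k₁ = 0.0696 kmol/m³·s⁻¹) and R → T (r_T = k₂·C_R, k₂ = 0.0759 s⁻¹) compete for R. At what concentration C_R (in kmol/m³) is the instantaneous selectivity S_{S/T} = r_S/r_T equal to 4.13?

0.222 kmol/m³

S_{S/T} = (k₁/k₂)·C_R⁻¹ ⇒ C_R = (S·k₂/k₁)^(-1).
= (4.13×0.0759/0.0696)^(-1) = (4.504)^(-1) = 0.222 kmol/m³.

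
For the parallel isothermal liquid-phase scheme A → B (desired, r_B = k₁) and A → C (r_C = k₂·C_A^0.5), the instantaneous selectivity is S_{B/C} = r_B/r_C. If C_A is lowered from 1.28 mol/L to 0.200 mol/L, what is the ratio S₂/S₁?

S_{B/C} = (k₁/k₂)·C_A^-0.5, so S₂/S₁ = (C_{A,2}/C_{A,1})^-0.5.
= (0.200/1.28)^(-0.5) = (0.1562)^(-0.5) = 2.53.
Selectivity toward B rises as C_A falls — low-concentration operation is favoured.

2.53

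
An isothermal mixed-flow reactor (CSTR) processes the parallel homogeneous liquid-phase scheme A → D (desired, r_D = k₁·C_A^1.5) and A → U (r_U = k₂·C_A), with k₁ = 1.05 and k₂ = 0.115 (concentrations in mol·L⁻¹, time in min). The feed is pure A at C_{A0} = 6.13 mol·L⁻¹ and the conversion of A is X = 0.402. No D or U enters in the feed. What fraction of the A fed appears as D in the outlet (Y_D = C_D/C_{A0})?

0.380

Exit C_A = C_{A0}(1−X) = 6.13×0.598 = 3.666 mol·L⁻¹.
Rates in a CSTR are evaluated at the outlet concentration: r_D = 1.05×3.666^1.5 = 7.369, r_U = 0.115×3.666 = 0.4216.
Fraction of consumed A going to D: r_D/(r_D+r_U) = 0.9459.
C_D = 0.9459·C_{A0}·X = 0.9459×6.13×0.402 = 2.33 mol·L⁻¹; Y_D = C_D/C_{A0} = 0.380.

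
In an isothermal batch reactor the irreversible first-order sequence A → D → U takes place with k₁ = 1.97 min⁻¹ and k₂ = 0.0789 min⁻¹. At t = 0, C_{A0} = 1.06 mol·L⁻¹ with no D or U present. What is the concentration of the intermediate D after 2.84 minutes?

0.878 mol·L⁻¹

For first-order series with pure A initially, C_D(t) = k₁C_{A0}/(k₂−k₁)·(e^(−k₁t) − e^(−k₂t)).
e^(−k₁t) = e^(−1.97×2.84) = e^(−5.595) = 0.003717; e^(−k₂t) = e^(−0.2241) = 0.7993.
C_D = 1.97×1.06/(0.0789−1.97) × (0.003717−0.7993) = (-1.104)×(-0.7955) = 0.8785 mol·L⁻¹.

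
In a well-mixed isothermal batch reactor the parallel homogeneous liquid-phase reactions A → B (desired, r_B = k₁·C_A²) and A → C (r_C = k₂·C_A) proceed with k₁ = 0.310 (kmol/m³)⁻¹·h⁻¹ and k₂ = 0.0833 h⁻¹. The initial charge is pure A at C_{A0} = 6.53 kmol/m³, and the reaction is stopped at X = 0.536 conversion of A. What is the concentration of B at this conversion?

C_A = C_{A0}(1−X) = 3.030 kmol/m³.
Along a PFR/batch, dC_C/dC_A = −r_C/(r_B+r_C) = −k₂/(k₂+k₁·C_A).
Integrating from C_{A0} to C_A: C_C = (0.0833/0.310)·ln[(0.0833+0.310·6.53)/(0.0833+0.310·3.03)] = 0.2687·ln(2.108/1.023) = 0.1943 kmol/m³.
Then C_B = (C_{A0}−C_A) − C_C = 3.500 − 0.1943 = 3.306 kmol/m³.

3.31 kmol/m³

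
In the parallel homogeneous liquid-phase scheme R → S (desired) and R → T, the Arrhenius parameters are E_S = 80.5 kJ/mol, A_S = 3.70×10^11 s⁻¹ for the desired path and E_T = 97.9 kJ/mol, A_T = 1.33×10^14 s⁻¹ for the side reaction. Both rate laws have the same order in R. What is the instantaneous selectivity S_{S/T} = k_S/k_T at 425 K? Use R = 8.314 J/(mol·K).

0.383

With equal orders, S_{S/T} = k_S/k_T = (A_S/A_T)·exp[(E_T−E_S)/(RT)].
(E_T−E_S)/(RT) = (97.9−80.5)×10³/(8.314×425) = 17400/3533 = 4.924.
k_S/k_T = (3.70×10^11/1.33×10^14)·exp(4.924) = 0.002782 × 137.6 = 0.383.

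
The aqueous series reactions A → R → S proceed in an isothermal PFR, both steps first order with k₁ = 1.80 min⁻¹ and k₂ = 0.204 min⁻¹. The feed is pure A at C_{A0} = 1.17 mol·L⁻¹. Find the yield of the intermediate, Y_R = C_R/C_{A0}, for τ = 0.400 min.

0.490

The intermediate concentration in a first-order A→B→C sequence is C_R = k₁C_{A0}(e^(−k₁τ) − e^(−k₂τ))/(k₂−k₁).
e^(−k₁τ) = e^(−1.80×0.400) = e^(−0.7200) = 0.4868; e^(−k₂τ) = e^(−0.08160) = 0.9216.
C_R = 1.80×1.17/(0.204−1.80) × (0.4868−0.9216) = (-1.320)×(-0.4349) = 0.5739 mol·L⁻¹.
Y_R = C_R/C_{A0} = 0.5739/1.17 = 0.490.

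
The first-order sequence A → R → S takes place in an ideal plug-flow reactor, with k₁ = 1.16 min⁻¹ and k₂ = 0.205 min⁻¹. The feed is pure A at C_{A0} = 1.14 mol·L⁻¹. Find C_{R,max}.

0.786 mol·L⁻¹

At the optimum, C_{R,max}/C_{A0} = (k₁/k₂)^[k₂/(k₂−k₁)].
= (1.16/0.205)^(0.205/(0.205−1.16)) = (5.659)^(-0.2147) = 0.6893.
C_{R,max} = 0.6893×1.14 = 0.786 mol·L⁻¹.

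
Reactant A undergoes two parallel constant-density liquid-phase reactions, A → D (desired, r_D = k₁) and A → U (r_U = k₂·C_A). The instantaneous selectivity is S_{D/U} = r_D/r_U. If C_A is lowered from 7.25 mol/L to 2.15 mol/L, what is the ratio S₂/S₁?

3.37

S_{D/U} = (k₁/k₂)·C_A⁻¹, so S₂/S₁ = (C_{A,2}/C_{A,1})⁻¹.
= 7.25/2.15 = 3.37.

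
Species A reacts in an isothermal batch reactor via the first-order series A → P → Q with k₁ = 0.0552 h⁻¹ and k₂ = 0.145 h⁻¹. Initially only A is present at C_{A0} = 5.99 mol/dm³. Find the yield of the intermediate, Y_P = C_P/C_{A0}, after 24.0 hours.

Solving the coupled first-order balances gives C_P(t) = [k₁/(k₂−k₁)]·C_{A0}·(e^(−k₁t) − e^(−k₂t)).
e^(−k₁t) = e^(−0.0552×24.0) = e^(−1.325) = 0.2659; e^(−k₂t) = e^(−3.480) = 0.03081.
C_P = 0.0552×5.99/(0.145−0.0552) × (0.2659−0.03081) = 3.682×0.2350 = 0.8655 mol/dm³.
Y_P = C_P/C_{A0} = 0.8655/5.99 = 0.144.

0.144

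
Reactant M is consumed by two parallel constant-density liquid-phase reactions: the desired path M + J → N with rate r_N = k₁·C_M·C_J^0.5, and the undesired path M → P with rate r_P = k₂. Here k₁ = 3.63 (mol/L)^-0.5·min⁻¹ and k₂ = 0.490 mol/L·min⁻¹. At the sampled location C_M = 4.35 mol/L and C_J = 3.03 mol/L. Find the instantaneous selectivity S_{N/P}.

56.1

S_{N/P} = r_N/r_P = (k₁·C_M·C_J^0.5)/(k₂) = (k₁/k₂)·C_M·C_J^0.5.
= (3.63×4.350×3.030^0.5) / (0.490) = 27.49/0.4900 = 56.1.
Since the desired path is higher order in M, keeping C_M high (PFR or concentrated feed) favours N.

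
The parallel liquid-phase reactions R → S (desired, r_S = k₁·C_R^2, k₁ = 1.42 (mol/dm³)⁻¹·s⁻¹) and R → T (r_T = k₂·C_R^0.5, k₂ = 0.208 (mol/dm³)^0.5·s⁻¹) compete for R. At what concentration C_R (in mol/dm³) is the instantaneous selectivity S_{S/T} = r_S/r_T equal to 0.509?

S_{S/T} = (k₁/k₂)·C_R^1.5 ⇒ C_R = (S·k₂/k₁)^(1/1.5).
= (0.509×0.208/1.42)^(0.6667) = (0.07456)^(0.6667) = 0.177 mol/dm³.

0.177 mol/dm³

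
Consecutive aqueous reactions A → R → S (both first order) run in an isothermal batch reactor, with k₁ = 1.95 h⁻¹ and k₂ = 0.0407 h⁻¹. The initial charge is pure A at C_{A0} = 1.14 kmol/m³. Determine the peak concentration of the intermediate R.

1.05 kmol/m³

For a first-order series the maximum intermediate yield is C_{R,max}/C_{A0} = (k₁/k₂)^[k₂/(k₂−k₁)].
= (1.95/0.0407)^(0.0407/(0.0407−1.95)) = (47.91)^(-0.02132) = 0.9208.
C_{R,max} = 0.9208×1.14 = 1.05 kmol/m³.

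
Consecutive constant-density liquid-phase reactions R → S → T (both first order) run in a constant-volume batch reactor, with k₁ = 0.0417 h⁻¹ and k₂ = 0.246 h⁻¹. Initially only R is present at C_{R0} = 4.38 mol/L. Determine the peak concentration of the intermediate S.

For a first-order series the maximum intermediate yield is C_{S,max}/C_{R0} = (k₁/k₂)^[k₂/(k₂−k₁)].
= (0.0417/0.246)^(0.246/(0.246−0.0417)) = (0.1695)^(1.204) = 0.1180.
C_{S,max} = 0.1180×4.38 = 0.517 mol/L.

0.517 mol/L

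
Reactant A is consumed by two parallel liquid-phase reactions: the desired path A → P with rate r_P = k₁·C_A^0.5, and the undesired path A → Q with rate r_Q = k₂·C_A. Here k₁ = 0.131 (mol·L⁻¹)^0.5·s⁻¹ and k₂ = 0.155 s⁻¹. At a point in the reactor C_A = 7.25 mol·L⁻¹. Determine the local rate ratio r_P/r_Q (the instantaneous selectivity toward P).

0.314

S_{P/Q} = r_P/r_Q = (k₁·C_A^0.5)/(k₂·C_A) = (k₁/k₂)·C_A^-0.5.
= (0.131×7.250^0.5) / (0.155×7.250) = 0.3527/1.124 = 0.314.
The undesired path is higher order in A, so low C_A (CSTR or dilute feed) favours P.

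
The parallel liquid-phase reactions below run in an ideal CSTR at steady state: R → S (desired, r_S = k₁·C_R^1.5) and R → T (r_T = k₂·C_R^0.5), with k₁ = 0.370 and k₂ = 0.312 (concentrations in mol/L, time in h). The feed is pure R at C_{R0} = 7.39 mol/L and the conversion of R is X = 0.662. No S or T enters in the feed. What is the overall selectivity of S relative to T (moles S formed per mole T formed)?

2.96

Exit C_R = C_{R0}(1−X) = 7.39×0.338 = 2.498 mol/L.
A CSTR operates uniformly at the exit composition, giving r_S = 1.461 and r_T = 0.4931 (each k·C_R^n at C_R = 2.498).
Overall selectivity = C_S/C_T = r_Sτ/(r_Tτ) = r_S/r_T = 2.96.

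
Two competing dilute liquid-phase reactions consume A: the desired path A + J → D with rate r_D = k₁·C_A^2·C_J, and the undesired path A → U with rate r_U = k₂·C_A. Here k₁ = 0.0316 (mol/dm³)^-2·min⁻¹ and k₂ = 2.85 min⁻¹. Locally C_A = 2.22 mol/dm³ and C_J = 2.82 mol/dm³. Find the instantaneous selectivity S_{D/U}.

S_{D/U} = r_D/r_U = (k₁·C_A^2·C_J)/(k₂·C_A) = (k₁/k₂)·C_A·C_J.
= (0.0316×2.220^2×2.820) / (2.85×2.220) = 0.4392/6.327 = 0.0694.
Since the desired path is higher order in A, keeping C_A high (PFR or concentrated feed) favours D.

0.0694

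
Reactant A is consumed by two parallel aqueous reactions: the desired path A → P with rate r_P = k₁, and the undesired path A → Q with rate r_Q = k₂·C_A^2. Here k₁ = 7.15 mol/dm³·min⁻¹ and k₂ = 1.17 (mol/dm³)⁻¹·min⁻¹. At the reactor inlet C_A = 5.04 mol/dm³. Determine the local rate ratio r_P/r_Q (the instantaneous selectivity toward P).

S_{P/Q} = r_P/r_Q = (k₁)/(k₂·C_A^2) = (k₁/k₂)·C_A^-2.
= (7.15) / (1.17×5.040^2) = 7.150/29.72 = 0.241.
The undesired path is higher order in A, so low C_A (CSTR or dilute feed) favours P.

0.241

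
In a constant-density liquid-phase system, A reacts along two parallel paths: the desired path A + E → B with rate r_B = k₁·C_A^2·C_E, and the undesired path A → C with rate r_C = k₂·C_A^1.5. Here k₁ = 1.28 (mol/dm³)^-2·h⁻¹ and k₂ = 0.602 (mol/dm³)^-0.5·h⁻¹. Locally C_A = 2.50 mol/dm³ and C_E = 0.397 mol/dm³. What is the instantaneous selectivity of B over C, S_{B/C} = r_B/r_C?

1.33

S_{B/C} = r_B/r_C = (k₁·C_A^2·C_E)/(k₂·C_A^1.5) = (k₁/k₂)·C_A^0.5·C_E.
= (1.28×2.500^2×0.3970) / (0.602×2.500^1.5) = 3.176/2.380 = 1.33.
Since the desired path is higher order in A, keeping C_A high (PFR or concentrated feed) favours B.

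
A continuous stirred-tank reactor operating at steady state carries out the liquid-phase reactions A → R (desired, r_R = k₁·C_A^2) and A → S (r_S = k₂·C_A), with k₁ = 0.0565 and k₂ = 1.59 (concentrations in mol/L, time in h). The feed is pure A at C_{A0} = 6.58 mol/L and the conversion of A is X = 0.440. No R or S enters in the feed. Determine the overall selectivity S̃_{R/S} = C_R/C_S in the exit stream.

0.131

Exit C_A = C_{A0}(1−X) = 6.58×0.560 = 3.685 mol/L.
Rates in a CSTR are evaluated at the outlet concentration: r_R = 0.0565×3.685^2 = 0.7671, r_S = 1.59×3.685 = 5.859.
Overall selectivity = C_R/C_S = r_Rτ/(r_Sτ) = r_R/r_S = 0.131.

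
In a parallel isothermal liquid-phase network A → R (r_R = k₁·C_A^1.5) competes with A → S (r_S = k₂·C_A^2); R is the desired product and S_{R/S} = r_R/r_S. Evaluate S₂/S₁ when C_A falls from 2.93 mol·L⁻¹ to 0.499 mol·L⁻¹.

2.42

S_{R/S} = (k₁/k₂)·C_A^-0.5, so S₂/S₁ = (C_{A,2}/C_{A,1})^-0.5.
= (0.499/2.93)^(-0.5) = (0.1703)^(-0.5) = 2.42.
Selectivity toward R rises as C_A falls — low-concentration operation is favoured.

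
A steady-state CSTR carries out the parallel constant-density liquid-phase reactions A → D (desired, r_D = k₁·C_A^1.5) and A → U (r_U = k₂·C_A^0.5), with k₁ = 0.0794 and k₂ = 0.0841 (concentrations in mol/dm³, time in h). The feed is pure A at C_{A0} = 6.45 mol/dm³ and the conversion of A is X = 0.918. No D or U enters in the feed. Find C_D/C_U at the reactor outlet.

0.499

Exit C_A = C_{A0}(1−X) = 6.45×0.0820 = 0.5289 mol/dm³.
Rates in a CSTR are evaluated at the outlet concentration: r_D = 0.0794×0.5289^1.5 = 0.03054, r_U = 0.0841×0.5289^0.5 = 0.06116.
Overall selectivity = C_D/C_U = r_Dτ/(r_Uτ) = r_D/r_U = 0.499.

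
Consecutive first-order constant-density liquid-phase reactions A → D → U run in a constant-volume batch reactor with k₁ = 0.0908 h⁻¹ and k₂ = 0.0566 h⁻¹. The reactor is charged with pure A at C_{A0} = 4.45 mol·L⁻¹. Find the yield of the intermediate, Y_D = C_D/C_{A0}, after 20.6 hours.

0.418

Solving the coupled first-order balances gives C_D(t) = [k₁/(k₂−k₁)]·C_{A0}·(e^(−k₁t) − e^(−k₂t)).
e^(−k₁t) = e^(−0.0908×20.6) = e^(−1.870) = 0.1540; e^(−k₂t) = e^(−1.166) = 0.3116.
C_D = 0.0908×4.45/(0.0566−0.0908) × (0.1540−0.3116) = (-11.81)×(-0.1576) = 1.862 mol·L⁻¹.
Y_D = C_D/C_{A0} = 1.862/4.45 = 0.418.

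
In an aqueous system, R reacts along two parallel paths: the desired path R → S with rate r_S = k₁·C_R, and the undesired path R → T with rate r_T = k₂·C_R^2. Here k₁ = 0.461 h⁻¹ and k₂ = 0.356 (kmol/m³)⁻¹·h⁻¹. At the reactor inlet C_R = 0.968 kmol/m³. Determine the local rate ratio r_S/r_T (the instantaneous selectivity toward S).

S_{S/T} = r_S/r_T = (k₁·C_R)/(k₂·C_R^2) = (k₁/k₂)·C_R⁻¹.
= (0.461×0.9680) / (0.356×0.9680^2) = 0.4462/0.3336 = 1.34.
The undesired path is higher order in R, so low C_R (CSTR or dilute feed) favours S.

1.34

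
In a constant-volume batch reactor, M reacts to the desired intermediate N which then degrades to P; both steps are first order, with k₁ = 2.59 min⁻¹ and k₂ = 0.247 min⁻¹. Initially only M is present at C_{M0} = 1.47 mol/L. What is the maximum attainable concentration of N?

1.15 mol/L

For a first-order series the maximum intermediate yield is C_{N,max}/C_{M0} = (k₁/k₂)^[k₂/(k₂−k₁)].
= (2.59/0.247)^(0.247/(0.247−2.59)) = (10.49)^(-0.1054) = 0.7806.
C_{N,max} = 0.7806×1.47 = 1.15 mol/L.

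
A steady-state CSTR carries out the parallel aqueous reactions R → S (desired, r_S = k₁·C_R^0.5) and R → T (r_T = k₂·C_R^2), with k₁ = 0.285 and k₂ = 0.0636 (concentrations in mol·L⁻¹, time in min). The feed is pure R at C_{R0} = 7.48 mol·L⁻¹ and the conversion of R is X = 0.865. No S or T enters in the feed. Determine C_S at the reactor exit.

Exit C_R = C_{R0}(1−X) = 7.48×0.135 = 1.010 mol·L⁻¹.
Rates in a CSTR are evaluated at the outlet concentration: r_S = 0.285×1.010^0.5 = 0.2864, r_T = 0.0636×1.010^2 = 0.06485.
Fraction of consumed R going to S: r_S/(r_S+r_T) = 0.8154.
C_S = 0.8154·C_{R0}·X = 0.8154×7.48×0.865 = 5.28 mol·L⁻¹.

5.28 mol·L⁻¹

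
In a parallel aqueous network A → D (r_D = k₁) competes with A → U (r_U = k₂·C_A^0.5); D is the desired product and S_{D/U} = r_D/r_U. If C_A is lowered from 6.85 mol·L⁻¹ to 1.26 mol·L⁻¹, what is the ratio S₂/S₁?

2.33

S_{D/U} = (k₁/k₂)·C_A^-0.5, so S₂/S₁ = (C_{A,2}/C_{A,1})^-0.5.
= (1.26/6.85)^(-0.5) = (0.1839)^(-0.5) = 2.33.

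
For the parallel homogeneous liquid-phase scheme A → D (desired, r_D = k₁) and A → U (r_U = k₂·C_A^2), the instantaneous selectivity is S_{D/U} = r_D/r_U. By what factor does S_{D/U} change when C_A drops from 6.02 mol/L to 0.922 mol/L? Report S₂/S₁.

S_{D/U} = (k₁/k₂)·C_A^-2, so S₂/S₁ = (C_{A,2}/C_{A,1})^-2.
= (0.922/6.02)^(-2) = (0.1532)^(-2) = 42.6.

42.6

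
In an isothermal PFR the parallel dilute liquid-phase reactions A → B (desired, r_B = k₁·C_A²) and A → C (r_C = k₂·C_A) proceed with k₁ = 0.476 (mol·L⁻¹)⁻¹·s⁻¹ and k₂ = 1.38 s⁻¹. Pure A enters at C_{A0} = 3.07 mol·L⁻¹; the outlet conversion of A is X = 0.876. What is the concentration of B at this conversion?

0.953 mol·L⁻¹

C_A = C_{A0}(1−X) = 0.3807 mol·L⁻¹.
Along a PFR/batch, dC_C/dC_A = −r_C/(r_B+r_C) = −k₂/(k₂+k₁·C_A).
Integrating from C_{A0} to C_A: C_C = (1.38/0.476)·ln[(1.38+0.476·3.07)/(1.38+0.476·0.381)] = 2.899·ln(2.841/1.561) = 1.736 mol·L⁻¹.
Then C_B = (C_{A0}−C_A) − C_C = 2.689 − 1.736 = 0.9533 mol·L⁻¹.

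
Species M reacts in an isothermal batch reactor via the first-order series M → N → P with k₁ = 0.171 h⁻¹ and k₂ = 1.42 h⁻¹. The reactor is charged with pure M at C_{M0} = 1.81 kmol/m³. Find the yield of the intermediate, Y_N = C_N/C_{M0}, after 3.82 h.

0.0706

The intermediate concentration in a first-order A→B→C sequence is C_N = k₁C_{M0}(e^(−k₁t) − e^(−k₂t))/(k₂−k₁).
e^(−k₁t) = e^(−0.171×3.82) = e^(−0.6532) = 0.5204; e^(−k₂t) = e^(−5.424) = 0.004408.
C_N = 0.171×1.81/(1.42−0.171) × (0.5204−0.004408) = 0.2478×0.5160 = 0.1279 kmol/m³.
Y_N = C_N/C_{M0} = 0.1279/1.81 = 0.0706.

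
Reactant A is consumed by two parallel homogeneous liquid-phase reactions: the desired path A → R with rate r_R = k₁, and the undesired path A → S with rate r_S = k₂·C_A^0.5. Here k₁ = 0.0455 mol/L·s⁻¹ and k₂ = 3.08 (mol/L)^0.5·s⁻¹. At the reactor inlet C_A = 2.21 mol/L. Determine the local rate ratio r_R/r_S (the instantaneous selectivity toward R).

S_{R/S} = r_R/r_S = (k₁)/(k₂·C_A^0.5) = (k₁/k₂)·C_A^-0.5.
= (0.0455) / (3.08×2.210^0.5) = 0.04550/4.579 = 0.00994.
The undesired path is higher order in A, so low C_A (CSTR or dilute feed) favours R.

0.00994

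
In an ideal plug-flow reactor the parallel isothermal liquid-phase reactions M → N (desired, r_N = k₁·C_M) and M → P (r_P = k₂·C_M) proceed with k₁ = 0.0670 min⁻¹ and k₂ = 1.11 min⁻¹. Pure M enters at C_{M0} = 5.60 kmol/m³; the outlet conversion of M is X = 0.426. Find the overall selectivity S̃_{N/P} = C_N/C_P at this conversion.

C_M = C_{M0}(1−X) = 3.214 kmol/m³.
Both paths are first order in M, so the instantaneous fraction to N is constant: dC_N/d(−C_M) = k₁/(k₁+k₂) = 0.05692.
C_N = 0.05692·(C_{M0}−C_M) = 0.05692×2.386 = 0.136 kmol/m³.
C_P = (C_{M0}−C_M)−C_N = 2.250 kmol/m³; S̃_{N/P} = 0.1358/2.250 = 0.0604.

0.0604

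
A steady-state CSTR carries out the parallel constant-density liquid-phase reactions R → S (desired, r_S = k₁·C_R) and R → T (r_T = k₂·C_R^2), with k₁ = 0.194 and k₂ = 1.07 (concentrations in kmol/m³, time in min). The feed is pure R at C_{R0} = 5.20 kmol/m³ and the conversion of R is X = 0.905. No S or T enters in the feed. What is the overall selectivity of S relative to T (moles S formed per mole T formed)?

Exit C_R = C_{R0}(1−X) = 5.20×0.0950 = 0.4940 kmol/m³.
A CSTR operates uniformly at the exit composition, giving r_S = 0.09584 and r_T = 0.2611 (each k·C_R^n at C_R = 0.4940).
Overall selectivity = C_S/C_T = r_Sτ/(r_Tτ) = r_S/r_T = 0.367.

0.367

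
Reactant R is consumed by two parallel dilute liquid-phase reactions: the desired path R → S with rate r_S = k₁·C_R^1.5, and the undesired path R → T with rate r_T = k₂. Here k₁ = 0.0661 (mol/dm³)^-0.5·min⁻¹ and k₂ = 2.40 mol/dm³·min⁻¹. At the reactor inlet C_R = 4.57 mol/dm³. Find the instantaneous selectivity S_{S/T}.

S_{S/T} = r_S/r_T = (k₁·C_R^1.5)/(k₂) = (k₁/k₂)·C_R^1.5.
= (0.0661×4.570^1.5) / (2.40) = 0.6458/2.400 = 0.269.

0.269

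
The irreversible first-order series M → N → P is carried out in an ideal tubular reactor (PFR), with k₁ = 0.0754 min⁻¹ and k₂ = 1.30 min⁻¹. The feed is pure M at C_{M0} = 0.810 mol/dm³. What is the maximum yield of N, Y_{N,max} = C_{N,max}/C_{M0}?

0.0487

At the optimum, C_{N,max}/C_{M0} = (k₁/k₂)^[k₂/(k₂−k₁)].
= (0.0754/1.30)^(1.30/(1.30−0.0754)) = (0.05800)^(1.062) = 0.04867.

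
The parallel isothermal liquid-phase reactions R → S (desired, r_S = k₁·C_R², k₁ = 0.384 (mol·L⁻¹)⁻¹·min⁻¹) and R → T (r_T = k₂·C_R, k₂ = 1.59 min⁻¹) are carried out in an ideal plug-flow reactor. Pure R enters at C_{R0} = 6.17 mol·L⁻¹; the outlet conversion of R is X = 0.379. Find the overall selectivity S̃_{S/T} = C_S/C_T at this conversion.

1.20

C_R = C_{R0}(1−X) = 3.832 mol·L⁻¹.
Along a PFR/batch, dC_T/dC_R = −r_T/(r_S+r_T) = −k₂/(k₂+k₁·C_R).
Integrating from C_{R0} to C_R: C_T = (1.59/0.384)·ln[(1.59+0.384·6.17)/(1.59+0.384·3.83)] = 4.141·ln(3.959/3.061) = 1.065 mol·L⁻¹.
Then C_S = (C_{R0}−C_R) − C_T = 2.338 − 1.065 = 1.273 mol·L⁻¹.
S̃_{S/T} = C_S/C_T = 1.273/1.065 = 1.20.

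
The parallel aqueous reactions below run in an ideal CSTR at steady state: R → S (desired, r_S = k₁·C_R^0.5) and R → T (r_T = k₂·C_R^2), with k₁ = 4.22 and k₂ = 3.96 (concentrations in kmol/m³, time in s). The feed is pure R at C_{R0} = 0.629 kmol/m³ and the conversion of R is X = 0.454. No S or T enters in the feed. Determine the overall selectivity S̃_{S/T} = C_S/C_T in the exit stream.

Exit C_R = C_{R0}(1−X) = 0.629×0.546 = 0.3434 kmol/m³.
In a CSTR the entire volume is at exit conditions, so r_S = 4.22×0.3434^0.5 = 2.473 and r_T = 3.96×0.3434^2 = 0.4671.
Overall selectivity = C_S/C_T = r_Sτ/(r_Tτ) = r_S/r_T = 5.29.

5.29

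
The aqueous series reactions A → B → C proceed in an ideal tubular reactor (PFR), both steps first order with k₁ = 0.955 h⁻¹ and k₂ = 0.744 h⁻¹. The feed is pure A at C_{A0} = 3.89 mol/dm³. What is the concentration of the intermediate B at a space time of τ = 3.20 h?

0.799 mol/dm³

For first-order series with pure A initially, C_B(τ) = k₁C_{A0}/(k₂−k₁)·(e^(−k₁τ) − e^(−k₂τ)).
e^(−k₁τ) = e^(−0.955×3.20) = e^(−3.056) = 0.04708; e^(−k₂τ) = e^(−2.381) = 0.09248.
C_B = 0.955×3.89/(0.744−0.955) × (0.04708−0.09248) = (-17.61)×(-0.04540) = 0.7993 mol/dm³.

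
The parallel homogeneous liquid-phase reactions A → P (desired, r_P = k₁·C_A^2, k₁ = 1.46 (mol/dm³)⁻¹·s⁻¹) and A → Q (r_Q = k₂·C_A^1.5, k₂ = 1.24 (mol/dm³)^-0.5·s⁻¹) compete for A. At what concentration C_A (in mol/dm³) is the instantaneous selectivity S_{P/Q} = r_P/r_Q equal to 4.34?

S_{P/Q} = (k₁/k₂)·C_A^0.5 ⇒ C_A = (S·k₂/k₁)^(2).
= (4.34×1.24/1.46)^(2) = (3.686)^(2) = 13.6 mol/dm³.

13.6 mol/dm³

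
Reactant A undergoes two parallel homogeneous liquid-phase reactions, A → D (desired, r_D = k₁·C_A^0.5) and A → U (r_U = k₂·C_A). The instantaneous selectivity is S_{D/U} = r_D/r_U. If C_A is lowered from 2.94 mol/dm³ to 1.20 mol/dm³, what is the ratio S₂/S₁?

1.57

S_{D/U} = (k₁/k₂)·C_A^-0.5, so S₂/S₁ = (C_{A,2}/C_{A,1})^-0.5.
= (1.20/2.94)^(-0.5) = (0.4082)^(-0.5) = 1.57.
Selectivity toward D rises as C_A falls — low-concentration operation is favoured.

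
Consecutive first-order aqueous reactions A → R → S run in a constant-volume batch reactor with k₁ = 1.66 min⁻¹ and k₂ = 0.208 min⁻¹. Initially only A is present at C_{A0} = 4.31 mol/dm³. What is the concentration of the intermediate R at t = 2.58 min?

The intermediate concentration in a first-order A→B→C sequence is C_R = k₁C_{A0}(e^(−k₁t) − e^(−k₂t))/(k₂−k₁).
e^(−k₁t) = e^(−1.66×2.58) = e^(−4.283) = 0.01380; e^(−k₂t) = e^(−0.5366) = 0.5847.
C_R = 1.66×4.31/(0.208−1.66) × (0.01380−0.5847) = (-4.927)×(-0.5709) = 2.813 mol/dm³.

2.81 mol/dm³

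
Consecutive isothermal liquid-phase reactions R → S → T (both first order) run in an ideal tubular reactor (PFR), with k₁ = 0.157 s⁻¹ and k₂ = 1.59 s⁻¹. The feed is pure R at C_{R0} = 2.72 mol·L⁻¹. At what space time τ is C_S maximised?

For first-order series the maximum of C_S occurs at τ_opt = ln(k₂/k₁)/(k₂−k₁).
= ln(1.59/0.157)/(1.59−0.157) = ln(10.13)/1.433 = 2.315/1.433 = 1.62 s.

1.62 s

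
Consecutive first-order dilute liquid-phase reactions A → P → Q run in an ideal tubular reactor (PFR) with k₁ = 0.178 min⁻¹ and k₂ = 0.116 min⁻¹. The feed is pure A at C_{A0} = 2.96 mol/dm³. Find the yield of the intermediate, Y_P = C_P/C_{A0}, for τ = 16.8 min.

For first-order series with pure A initially, C_P(τ) = k₁C_{A0}/(k₂−k₁)·(e^(−k₁τ) − e^(−k₂τ)).
e^(−k₁τ) = e^(−0.178×16.8) = e^(−2.990) = 0.05027; e^(−k₂τ) = e^(−1.949) = 0.1424.
C_P = 0.178×2.96/(0.116−0.178) × (0.05027−0.1424) = (-8.498)×(-0.09218) = 0.7833 mol/dm³.
Y_P = C_P/C_{A0} = 0.7833/2.96 = 0.265.

0.265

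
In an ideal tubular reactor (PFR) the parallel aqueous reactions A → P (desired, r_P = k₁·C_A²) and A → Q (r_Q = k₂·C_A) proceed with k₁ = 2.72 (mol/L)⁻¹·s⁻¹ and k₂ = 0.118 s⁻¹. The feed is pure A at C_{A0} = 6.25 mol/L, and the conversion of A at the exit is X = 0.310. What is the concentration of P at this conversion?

1.92 mol/L

C_A = C_{A0}(1−X) = 4.312 mol/L.
Along a PFR/batch, dC_Q/dC_A = −r_Q/(r_P+r_Q) = −k₂/(k₂+k₁·C_A).
Integrating from C_{A0} to C_A: C_Q = (0.118/2.72)·ln[(0.118+2.72·6.25)/(0.118+2.72·4.31)] = 0.04338·ln(17.12/11.85) = 0.01596 mol/L.
Then C_P = (C_{A0}−C_A) − C_Q = 1.938 − 0.01596 = 1.922 mol/L.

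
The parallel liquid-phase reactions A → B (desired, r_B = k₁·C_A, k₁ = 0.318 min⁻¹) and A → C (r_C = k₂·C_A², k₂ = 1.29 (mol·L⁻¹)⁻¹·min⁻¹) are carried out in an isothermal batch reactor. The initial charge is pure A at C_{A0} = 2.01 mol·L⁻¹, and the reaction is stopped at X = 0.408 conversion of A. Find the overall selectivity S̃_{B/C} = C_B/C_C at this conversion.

0.157

C_A = C_{A0}(1−X) = 1.190 mol·L⁻¹.
Along a PFR/batch, dC_B/dC_A = −r_B/(r_B+r_C) = −k₁/(k₁+k₂·C_A).
Integrating from C_{A0} to C_A: C_B = (0.318/1.29)·ln[(0.318+1.29·2.01)/(0.318+1.29·1.19)] = 0.2465·ln(2.911/1.853) = 0.1113 mol·L⁻¹.
C_C = (C_{A0}−C_A)−C_B = 0.7087 mol·L⁻¹; S̃_{B/C} = 0.1113/0.7087 = 0.157.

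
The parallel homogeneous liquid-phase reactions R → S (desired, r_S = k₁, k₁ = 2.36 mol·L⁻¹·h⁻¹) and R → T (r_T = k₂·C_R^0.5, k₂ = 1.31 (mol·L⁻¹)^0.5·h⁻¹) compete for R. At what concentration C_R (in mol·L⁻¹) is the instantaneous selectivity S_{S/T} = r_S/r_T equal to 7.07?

S_{S/T} = (k₁/k₂)·C_R^-0.5 ⇒ C_R = (S·k₂/k₁)^(-2).
= (7.07×1.31/2.36)^(-2) = (3.924)^(-2) = 0.0649 mol·L⁻¹.

0.0649 mol·L⁻¹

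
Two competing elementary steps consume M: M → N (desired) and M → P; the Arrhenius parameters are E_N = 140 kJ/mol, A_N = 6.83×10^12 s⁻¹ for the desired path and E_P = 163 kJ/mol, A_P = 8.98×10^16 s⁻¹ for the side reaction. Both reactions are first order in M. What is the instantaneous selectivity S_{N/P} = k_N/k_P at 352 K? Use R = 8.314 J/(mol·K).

0.197

Since both paths have the same order in M, the concentration cancels and S_{N/P} = k_N/k_P = (A_N/A_P)·exp[(E_P−E_N)/(RT)].
(E_P−E_N)/(RT) = (163−140)×10³/(8.314×352) = 23000/2927 = 7.859.
k_N/k_P = (6.83×10^12/8.98×10^16)·exp(7.859) = 7.606×10^-5 × 2589 = 0.197.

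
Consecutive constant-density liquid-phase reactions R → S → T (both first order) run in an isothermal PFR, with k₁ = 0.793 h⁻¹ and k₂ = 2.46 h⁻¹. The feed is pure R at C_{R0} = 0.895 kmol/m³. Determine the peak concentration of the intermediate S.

For a first-order series the maximum intermediate yield is C_{S,max}/C_{R0} = (k₁/k₂)^[k₂/(k₂−k₁)].
= (0.793/2.46)^(2.46/(2.46−0.793)) = (0.3224)^(1.476) = 0.1881.
C_{S,max} = 0.1881×0.895 = 0.168 kmol/m³.

0.168 kmol/m³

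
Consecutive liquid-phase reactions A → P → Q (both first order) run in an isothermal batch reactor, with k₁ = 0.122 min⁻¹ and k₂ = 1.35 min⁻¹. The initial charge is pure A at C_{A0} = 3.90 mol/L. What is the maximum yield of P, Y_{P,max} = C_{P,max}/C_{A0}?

Evaluating C_P at t_opt = ln(k₂/k₁)/(k₂−k₁) gives C_{P,max}/C_{A0} = (k₁/k₂)^[k₂/(k₂−k₁)].
= (0.122/1.35)^(1.35/(1.35−0.122)) = (0.09037)^(1.099) = 0.07117.

0.0712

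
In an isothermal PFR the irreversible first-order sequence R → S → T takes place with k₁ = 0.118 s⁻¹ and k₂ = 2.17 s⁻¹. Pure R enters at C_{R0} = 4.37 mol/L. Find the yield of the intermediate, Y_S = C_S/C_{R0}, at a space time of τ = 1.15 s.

0.0455

Solving the coupled first-order balances gives C_S(τ) = [k₁/(k₂−k₁)]·C_{R0}·(e^(−k₁τ) − e^(−k₂τ)).
e^(−k₁τ) = e^(−0.118×1.15) = e^(−0.1357) = 0.8731; e^(−k₂τ) = e^(−2.495) = 0.08246.
C_S = 0.118×4.37/(2.17−0.118) × (0.8731−0.08246) = 0.2513×0.7906 = 0.1987 mol/L.
Y_S = C_S/C_{R0} = 0.1987/4.37 = 0.0455.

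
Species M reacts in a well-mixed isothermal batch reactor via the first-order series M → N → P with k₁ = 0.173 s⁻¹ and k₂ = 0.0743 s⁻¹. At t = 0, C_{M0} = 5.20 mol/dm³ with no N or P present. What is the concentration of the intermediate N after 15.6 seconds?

2.25 mol/dm³

Solving the coupled first-order balances gives C_N(t) = [k₁/(k₂−k₁)]·C_{M0}·(e^(−k₁t) − e^(−k₂t)).
e^(−k₁t) = e^(−0.173×15.6) = e^(−2.699) = 0.06729; e^(−k₂t) = e^(−1.159) = 0.3138.
C_N = 0.173×5.20/(0.0743−0.173) × (0.06729−0.3138) = (-9.114)×(-0.2465) = 2.247 mol/dm³.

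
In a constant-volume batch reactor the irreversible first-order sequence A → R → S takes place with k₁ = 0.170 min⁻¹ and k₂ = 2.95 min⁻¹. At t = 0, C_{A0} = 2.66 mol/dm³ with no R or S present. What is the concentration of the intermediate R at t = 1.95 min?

0.116 mol/dm³

Solving the coupled first-order balances gives C_R(t) = [k₁/(k₂−k₁)]·C_{A0}·(e^(−k₁t) − e^(−k₂t)).
e^(−k₁t) = e^(−0.170×1.95) = e^(−0.3315) = 0.7178; e^(−k₂t) = e^(−5.753) = 0.003175.
C_R = 0.170×2.66/(2.95−0.170) × (0.7178−0.003175) = 0.1627×0.7147 = 0.1162 mol/dm³.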